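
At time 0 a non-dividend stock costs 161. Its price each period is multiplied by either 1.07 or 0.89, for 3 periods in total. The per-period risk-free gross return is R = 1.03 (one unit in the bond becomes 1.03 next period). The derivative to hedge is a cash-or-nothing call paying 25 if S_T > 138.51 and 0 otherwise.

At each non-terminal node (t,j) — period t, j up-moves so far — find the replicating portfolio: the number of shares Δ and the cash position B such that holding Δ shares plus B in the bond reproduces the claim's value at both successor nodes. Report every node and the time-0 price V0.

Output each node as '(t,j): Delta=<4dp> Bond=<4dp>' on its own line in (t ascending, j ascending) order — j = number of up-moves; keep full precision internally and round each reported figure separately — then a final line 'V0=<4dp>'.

Risk-neutral probability p* = (R−d)/(u−d) = (1.03−0.89)/(1.07−0.89) = 0.7778.
Terminal payoffs: V(3,0)=0.0000, V(3,1)=0.0000, V(3,2)=25.0000, V(3,3)=25.0000
Node (2,0) S=127.5281: V=(p*·0.0000+(1−p*)·0.0000)/1.03=0.0000; Δ=(0.0000−0.0000)/(136.4551−113.5000)=0.0000; B=V−Δ·S=0.0000
Node (2,1) S=153.3203: V=(p*·25.0000+(1−p*)·0.0000)/1.03=18.8781; Δ=(25.0000−0.0000)/(164.0527−136.4551)=0.9059; B=V−Δ·S=-120.0108
Node (2,2) S=184.3289: V=(p*·25.0000+(1−p*)·25.0000)/1.03=24.2718; Δ=(25.0000−25.0000)/(197.2319−164.0527)=0.0000; B=V−Δ·S=24.2718
Node (1,0) S=143.2900: V=(p*·18.8781+(1−p*)·0.0000)/1.03=14.2553; Δ=(18.8781−0.0000)/(153.3203−127.5281)=0.7319; B=V−Δ·S=-90.6230
Node (1,1) S=172.2700: V=(p*·24.2718+(1−p*)·18.8781)/1.03=22.4012; Δ=(24.2718−18.8781)/(184.3289−153.3203)=0.1739; B=V−Δ·S=-7.5640
Node (0,0) S=161.0000: V=(p*·22.4012+(1−p*)·14.2553)/1.03=19.9913; Δ=(22.4012−14.2553)/(172.2700−143.2900)=0.2811; B=V−Δ·S=-25.2637
Self-financing check: at every node Δ·S+B equals the discounted successor values.

(0,0): Delta=0.2811 Bond=-25.2637
(1,0): Delta=0.7319 Bond=-90.6230
(1,1): Delta=0.1739 Bond=-7.5640
(2,0): Delta=0.0000 Bond=0.0000
(2,1): Delta=0.9059 Bond=-120.0108
(2,2): Delta=0.0000 Bond=24.2718
V0=19.9913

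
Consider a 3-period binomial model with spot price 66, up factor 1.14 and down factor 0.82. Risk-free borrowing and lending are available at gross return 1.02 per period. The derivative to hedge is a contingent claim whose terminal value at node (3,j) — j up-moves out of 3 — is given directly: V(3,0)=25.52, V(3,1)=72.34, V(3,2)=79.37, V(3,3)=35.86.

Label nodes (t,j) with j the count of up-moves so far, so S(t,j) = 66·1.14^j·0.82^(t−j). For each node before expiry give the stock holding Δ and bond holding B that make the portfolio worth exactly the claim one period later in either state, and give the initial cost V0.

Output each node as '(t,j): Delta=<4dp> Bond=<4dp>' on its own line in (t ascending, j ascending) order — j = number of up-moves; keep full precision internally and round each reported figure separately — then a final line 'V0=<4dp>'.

(0,0): Delta=-0.3239 Bond=81.7357
(1,0): Delta=1.2427 Bond=-1.4106
(1,1): Delta=-1.0000 Bond=134.2391
(2,0): Delta=3.2969 Bond=-92.6042
(2,1): Delta=0.3561 Bond=53.2604
(2,2): Delta=-1.5852 Bond=187.1219
V0=60.3596

No-arbitrage ⇒ martingale measure with p* = (R−d)/(u−d) = 0.6250.
Payoff layer (t=3): V(3,0)=25.5200, V(3,1)=72.3400, V(3,2)=79.3700, V(3,3)=35.8600
(2,0): S=44.3784. Δ = (V_up−V_dn)/(S_up−S_dn) = (72.3400−25.5200)/(50.5914−36.3903) = 3.2969. V = [p*·72.3400 + (1−p*)·25.5200]/1.02 = 53.7083. B = V − Δ·S = -92.6042.
(2,1): S=61.6968. Δ = (V_up−V_dn)/(S_up−S_dn) = (79.3700−72.3400)/(70.3344−50.5914) = 0.3561. V = [p*·79.3700 + (1−p*)·72.3400]/1.02 = 75.2292. B = V − Δ·S = 53.2604.
(2,2): S=85.7736. Δ = (V_up−V_dn)/(S_up−S_dn) = (35.8600−79.3700)/(97.7819−70.3344) = -1.5852. V = [p*·35.8600 + (1−p*)·79.3700]/1.02 = 51.1532. B = V − Δ·S = 187.1219.
(1,0): S=54.1200. Δ = (V_up−V_dn)/(S_up−S_dn) = (75.2292−53.7083)/(61.6968−44.3784) = 1.2427. V = [p*·75.2292 + (1−p*)·53.7083]/1.02 = 65.8420. B = V − Δ·S = -1.4106.
(1,1): S=75.2400. Δ = (V_up−V_dn)/(S_up−S_dn) = (51.1532−75.2292)/(85.7736−61.6968) = -1.0000. V = [p*·51.1532 + (1−p*)·75.2292]/1.02 = 59.0016. B = V − Δ·S = 134.2391.
(0,0): S=66.0000. Δ = (V_up−V_dn)/(S_up−S_dn) = (59.0016−65.8420)/(75.2400−54.1200) = -0.3239. V = [p*·59.0016 + (1−p*)·65.8420]/1.02 = 60.3596. B = V − Δ·S = 81.7357.
The time-0 hedge costs 60.3596, which is the no-arbitrage price.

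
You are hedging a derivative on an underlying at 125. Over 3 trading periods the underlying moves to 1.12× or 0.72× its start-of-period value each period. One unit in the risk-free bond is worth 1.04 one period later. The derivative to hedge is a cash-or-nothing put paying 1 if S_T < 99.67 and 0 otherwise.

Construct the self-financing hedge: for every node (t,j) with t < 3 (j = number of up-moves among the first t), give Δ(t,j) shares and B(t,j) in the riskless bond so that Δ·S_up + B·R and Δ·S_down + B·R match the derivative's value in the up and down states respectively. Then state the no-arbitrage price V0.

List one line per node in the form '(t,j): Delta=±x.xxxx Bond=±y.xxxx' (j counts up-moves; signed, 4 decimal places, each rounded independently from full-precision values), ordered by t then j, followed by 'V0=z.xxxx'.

(0,0): Delta=-0.0059 Bond=0.8321
(1,0): Delta=-0.0214 Bond=2.2559
(1,1): Delta=-0.0034 Bond=0.5178
(2,0): Delta=0.0000 Bond=0.9615
(2,1): Delta=-0.0248 Bond=2.6923
(2,2): Delta=0.0000 Bond=0.0000
V0=0.0925

Risk-neutral probability p* = (R−d)/(u−d) = (1.04−0.72)/(1.12−0.72) = 0.8000.
At expiry t=3: V(3,0)=1.0000, V(3,1)=1.0000, V(3,2)=0.0000, V(3,3)=0.0000
(2,0): S=64.8000. Δ = (V_up−V_dn)/(S_up−S_dn) = (1.0000−1.0000)/(72.5760−46.6560) = 0.0000. V = [p*·1.0000 + (1−p*)·1.0000]/1.04 = 0.9615. B = V − Δ·S = 0.9615.
(2,1): S=100.8000. Δ = (V_up−V_dn)/(S_up−S_dn) = (0.0000−1.0000)/(112.8960−72.5760) = -0.0248. V = [p*·0.0000 + (1−p*)·1.0000]/1.04 = 0.1923. B = V − Δ·S = 2.6923.
(2,2): S=156.8000. Δ = (V_up−V_dn)/(S_up−S_dn) = (0.0000−0.0000)/(175.6160−112.8960) = 0.0000. V = [p*·0.0000 + (1−p*)·0.0000]/1.04 = 0.0000. B = V − Δ·S = 0.0000.
(1,0): S=90.0000. Δ = (V_up−V_dn)/(S_up−S_dn) = (0.1923−0.9615)/(100.8000−64.8000) = -0.0214. V = [p*·0.1923 + (1−p*)·0.9615]/1.04 = 0.3328. B = V − Δ·S = 2.2559.
(1,1): S=140.0000. Δ = (V_up−V_dn)/(S_up−S_dn) = (0.0000−0.1923)/(156.8000−100.8000) = -0.0034. V = [p*·0.0000 + (1−p*)·0.1923]/1.04 = 0.0370. B = V − Δ·S = 0.5178.
(0,0): S=125.0000. Δ = (V_up−V_dn)/(S_up−S_dn) = (0.0370−0.3328)/(140.0000−90.0000) = -0.0059. V = [p*·0.0370 + (1−p*)·0.3328]/1.04 = 0.0925. B = V − Δ·S = 0.8321.
Each (Δ,B) replicates both successor values, so the strategy is self-financing and V0 is arbitrage-free.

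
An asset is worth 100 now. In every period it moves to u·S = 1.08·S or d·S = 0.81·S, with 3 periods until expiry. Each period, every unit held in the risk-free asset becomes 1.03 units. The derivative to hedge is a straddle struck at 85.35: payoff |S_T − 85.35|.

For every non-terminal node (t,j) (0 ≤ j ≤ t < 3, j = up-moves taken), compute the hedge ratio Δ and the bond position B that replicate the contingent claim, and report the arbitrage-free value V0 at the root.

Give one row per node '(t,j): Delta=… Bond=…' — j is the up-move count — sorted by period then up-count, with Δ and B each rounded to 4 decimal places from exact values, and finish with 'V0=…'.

(0,0): Delta=0.6522 Bond=-40.7334
(1,0): Delta=-0.3396 Bond=38.3846
(1,1): Delta=0.8213 Bond=-60.2145
(2,0): Delta=-1.0000 Bond=82.8641
(2,1): Delta=-0.2270 Bond=29.6889
(2,2): Delta=1.0000 Bond=-82.8641
V0=24.4904

Under the risk-neutral measure, an up-move has probability p* = (R−d)/(u−d) = 0.8148 and values discount at R = 1.03.
At expiry t=3: V(3,0)=32.2059, V(3,1)=14.4912, V(3,2)=9.1284, V(3,3)=40.6212
  t=2,j=0: stock 65.6100 → up 70.8588 (V=14.4912), down 53.1441 (V=32.2059). Price 17.2541; hedge Δ=-1.0000, bond B=82.8641.
  t=2,j=1: stock 87.4800 → up 94.4784 (V=9.1284), down 70.8588 (V=14.4912). Price 9.8267; hedge Δ=-0.2270, bond B=29.6889.
  t=2,j=2: stock 116.6400 → up 125.9712 (V=40.6212), down 94.4784 (V=9.1284). Price 33.7759; hedge Δ=1.0000, bond B=-82.8641.
  t=1,j=0: stock 81.0000 → up 87.4800 (V=9.8267), down 65.6100 (V=17.2541). Price 10.8759; hedge Δ=-0.3396, bond B=38.3846.
  t=1,j=1: stock 108.0000 → up 116.6400 (V=33.7759), down 87.4800 (V=9.8267). Price 28.4863; hedge Δ=0.8213, bond B=-60.2145.
  t=0,j=0: stock 100.0000 → up 108.0000 (V=28.4863), down 81.0000 (V=10.8759). Price 24.4904; hedge Δ=0.6522, bond B=-40.7334.
Root portfolio cost Δ·100+B reproduces V0=24.4904.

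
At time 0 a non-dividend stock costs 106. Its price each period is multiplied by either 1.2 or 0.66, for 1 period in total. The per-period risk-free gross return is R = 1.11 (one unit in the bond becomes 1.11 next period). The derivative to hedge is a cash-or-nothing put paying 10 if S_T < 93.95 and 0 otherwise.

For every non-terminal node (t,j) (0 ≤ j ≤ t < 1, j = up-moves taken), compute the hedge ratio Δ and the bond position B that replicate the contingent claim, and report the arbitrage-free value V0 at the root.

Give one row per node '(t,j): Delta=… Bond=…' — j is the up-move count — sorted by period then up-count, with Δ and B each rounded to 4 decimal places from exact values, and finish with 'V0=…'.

(0,0): Delta=-0.1747 Bond=20.0200
V0=1.5015

The replicating-portfolio and risk-neutral prices coincide; use p* = (1.11−0.66)/(1.2−0.66) = 0.8333 for the latter.
Terminal values V(1,·): V(1,0)=10.0000, V(1,1)=0.0000
  t=0,j=0: stock 106.0000 → up 127.2000 (V=0.0000), down 69.9600 (V=10.0000). Price 1.5015; hedge Δ=-0.1747, bond B=20.0200.
Root portfolio cost Δ·106+B reproduces V0=1.5015.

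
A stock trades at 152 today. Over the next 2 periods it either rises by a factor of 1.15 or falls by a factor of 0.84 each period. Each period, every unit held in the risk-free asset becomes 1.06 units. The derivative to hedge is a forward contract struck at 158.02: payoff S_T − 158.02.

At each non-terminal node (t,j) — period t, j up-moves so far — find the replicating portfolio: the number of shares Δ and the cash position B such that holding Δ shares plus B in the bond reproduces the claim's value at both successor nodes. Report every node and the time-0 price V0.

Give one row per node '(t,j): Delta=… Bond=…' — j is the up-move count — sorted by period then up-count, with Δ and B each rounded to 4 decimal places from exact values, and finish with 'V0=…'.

(0,0): Delta=1.0000 Bond=-140.6372
(1,0): Delta=1.0000 Bond=-149.0755
(1,1): Delta=1.0000 Bond=-149.0755
V0=11.3628

Under the risk-neutral measure, an up-move has probability p* = (R−d)/(u−d) = 0.7097 and values discount at R = 1.06.
Terminal values V(2,·): V(2,0)=-50.7688, V(2,1)=-11.1880, V(2,2)=43.0000
Node (1,0) S=127.6800: V=(p*·-11.1880+(1−p*)·-50.7688)/1.06=-21.3955; Δ=(-11.1880−-50.7688)/(146.8320−107.2512)=1.0000; B=V−Δ·S=-149.0755
Node (1,1) S=174.8000: V=(p*·43.0000+(1−p*)·-11.1880)/1.06=25.7245; Δ=(43.0000−-11.1880)/(201.0200−146.8320)=1.0000; B=V−Δ·S=-149.0755
Node (0,0) S=152.0000: V=(p*·25.7245+(1−p*)·-21.3955)/1.06=11.3628; Δ=(25.7245−-21.3955)/(174.8000−127.6800)=1.0000; B=V−Δ·S=-140.6372
Root portfolio cost Δ·152+B reproduces V0=11.3628.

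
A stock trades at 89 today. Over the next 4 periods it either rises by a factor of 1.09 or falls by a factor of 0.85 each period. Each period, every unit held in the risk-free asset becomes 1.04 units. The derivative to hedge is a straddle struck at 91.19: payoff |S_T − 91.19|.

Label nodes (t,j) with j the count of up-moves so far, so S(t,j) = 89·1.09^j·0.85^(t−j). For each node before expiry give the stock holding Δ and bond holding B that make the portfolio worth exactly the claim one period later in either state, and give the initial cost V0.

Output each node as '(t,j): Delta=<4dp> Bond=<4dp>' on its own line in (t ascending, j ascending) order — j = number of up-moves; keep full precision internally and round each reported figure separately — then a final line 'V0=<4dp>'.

The replicating-portfolio and risk-neutral prices coincide; use p* = (1.04−0.85)/(1.09−0.85) = 0.7917 for the latter.
Terminal values V(4,·): V(4,0)=44.7314, V(4,1)=31.6137, V(4,2)=14.7922, V(4,3)=6.7789, V(4,4)=34.4408
Node (3,0) S=54.6571: V=(p*·31.6137+(1−p*)·44.7314)/1.04=33.0256; Δ=(31.6137−44.7314)/(59.5763−46.4586)=-1.0000; B=V−Δ·S=87.6827
Node (3,1) S=70.0897: V=(p*·14.7922+(1−p*)·31.6137)/1.04=17.5930; Δ=(14.7922−31.6137)/(76.3978−59.5763)=-1.0000; B=V−Δ·S=87.6827
Node (3,2) S=89.8798: V=(p*·6.7789+(1−p*)·14.7922)/1.04=8.1234; Δ=(6.7789−14.7922)/(97.9689−76.3978)=-0.3715; B=V−Δ·S=41.5120
Node (3,3) S=115.2576: V=(p*·34.4408+(1−p*)·6.7789)/1.04=27.5749; Δ=(34.4408−6.7789)/(125.6308−97.9689)=1.0000; B=V−Δ·S=-87.6827
Node (2,0) S=64.3025: V=(p*·17.5930+(1−p*)·33.0256)/1.04=20.0078; Δ=(17.5930−33.0256)/(70.0897−54.6571)=-1.0000; B=V−Δ·S=84.3103
Node (2,1) S=82.4585: V=(p*·8.1234+(1−p*)·17.5930)/1.04=9.7079; Δ=(8.1234−17.5930)/(89.8798−70.0897)=-0.4785; B=V−Δ·S=49.1643
Node (2,2) S=105.7409: V=(p*·27.5749+(1−p*)·8.1234)/1.04=22.6178; Δ=(27.5749−8.1234)/(115.2576−89.8798)=0.7665; B=V−Δ·S=-58.4299
Node (1,0) S=75.6500: V=(p*·9.7079+(1−p*)·20.0078)/1.04=11.3978; Δ=(9.7079−20.0078)/(82.4585−64.3025)=-0.5673; B=V−Δ·S=54.3138
Node (1,1) S=97.0100: V=(p*·22.6178+(1−p*)·9.7079)/1.04=19.1618; Δ=(22.6178−9.7079)/(105.7409−82.4585)=0.5545; B=V−Δ·S=-34.6293
Node (0,0) S=89.0000: V=(p*·19.1618+(1−p*)·11.3978)/1.04=16.8695; Δ=(19.1618−11.3978)/(97.0100−75.6500)=0.3635; B=V−Δ·S=-15.4803
Root portfolio cost Δ·89+B reproduces V0=16.8695.

(0,0): Delta=0.3635 Bond=-15.4803
(1,0): Delta=-0.5673 Bond=54.3138
(1,1): Delta=0.5545 Bond=-34.6293
(2,0): Delta=-1.0000 Bond=84.3103
(2,1): Delta=-0.4785 Bond=49.1643
(2,2): Delta=0.7665 Bond=-58.4299
(3,0): Delta=-1.0000 Bond=87.6827
(3,1): Delta=-1.0000 Bond=87.6827
(3,2): Delta=-0.3715 Bond=41.5120
(3,3): Delta=1.0000 Bond=-87.6827
V0=16.8695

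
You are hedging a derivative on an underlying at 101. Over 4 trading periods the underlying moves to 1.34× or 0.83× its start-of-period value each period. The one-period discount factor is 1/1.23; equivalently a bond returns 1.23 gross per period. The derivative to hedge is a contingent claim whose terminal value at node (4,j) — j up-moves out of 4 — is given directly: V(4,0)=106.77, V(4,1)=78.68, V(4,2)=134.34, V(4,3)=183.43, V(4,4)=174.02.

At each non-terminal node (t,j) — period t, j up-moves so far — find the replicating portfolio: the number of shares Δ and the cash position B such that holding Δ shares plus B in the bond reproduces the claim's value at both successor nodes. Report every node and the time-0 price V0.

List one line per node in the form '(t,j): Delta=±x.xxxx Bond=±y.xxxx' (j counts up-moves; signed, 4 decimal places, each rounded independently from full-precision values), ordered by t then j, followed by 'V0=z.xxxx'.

(0,0): Delta=0.2171 Bond=51.4611
(1,0): Delta=0.7378 Bond=19.6468
(1,1): Delta=0.1284 Bond=75.3009
(2,0): Delta=0.8614 Bond=15.5678
(2,1): Delta=0.7168 Bond=26.5299
(2,2): Delta=0.0282 Bond=110.7949
(3,0): Delta=-0.9537 Bond=123.9716
(3,1): Delta=1.1706 Bond=-9.6780
(3,2): Delta=0.6395 Bond=44.2670
(3,3): Delta=-0.0759 Bond=161.5807
V0=73.3887

Under the risk-neutral measure, an up-move has probability p* = (R−d)/(u−d) = 0.7843 and values discount at R = 1.23.
Terminal values V(4,·): V(4,0)=106.7700, V(4,1)=78.6800, V(4,2)=134.3400, V(4,3)=183.4300, V(4,4)=174.0200
  t=3,j=0: stock 57.7505 → up 77.3857 (V=78.6800), down 47.9329 (V=106.7700). Price 68.8932; hedge Δ=-0.9537, bond B=123.9716.
  t=3,j=1: stock 93.2357 → up 124.9359 (V=134.3400), down 77.3857 (V=78.6800). Price 99.4593; hedge Δ=1.1706, bond B=-9.6780.
  t=3,j=2: stock 150.5251 → up 201.7037 (V=183.4300), down 124.9359 (V=134.3400). Price 140.5219; hedge Δ=0.6395, bond B=44.2670.
  t=3,j=3: stock 243.0165 → up 325.6421 (V=174.0200), down 201.7037 (V=183.4300). Price 143.1298; hedge Δ=-0.0759, bond B=161.5807.
  t=2,j=0: stock 69.5789 → up 93.2357 (V=99.4593), down 57.7505 (V=68.8932). Price 75.5013; hedge Δ=0.8614, bond B=15.5678.
  t=2,j=1: stock 112.3322 → up 150.5251 (V=140.5219), down 93.2357 (V=99.4593). Price 107.0449; hedge Δ=0.7168, bond B=26.5299.
  t=2,j=2: stock 181.3556 → up 243.0165 (V=143.1298), down 150.5251 (V=140.5219). Price 115.9084; hedge Δ=0.0282, bond B=110.7949.
  t=1,j=0: stock 83.8300 → up 112.3322 (V=107.0449), down 69.5789 (V=75.5013). Price 81.4971; hedge Δ=0.7378, bond B=19.6468.
  t=1,j=1: stock 135.3400 → up 181.3556 (V=115.9084), down 112.3322 (V=107.0449). Price 92.6802; hedge Δ=0.1284, bond B=75.3009.
  t=0,j=0: stock 101.0000 → up 135.3400 (V=92.6802), down 83.8300 (V=81.4971). Price 73.3887; hedge Δ=0.2171, bond B=51.4611.
Check: Δ(0,0)·S0 + B(0,0) = 73.3887 = V0.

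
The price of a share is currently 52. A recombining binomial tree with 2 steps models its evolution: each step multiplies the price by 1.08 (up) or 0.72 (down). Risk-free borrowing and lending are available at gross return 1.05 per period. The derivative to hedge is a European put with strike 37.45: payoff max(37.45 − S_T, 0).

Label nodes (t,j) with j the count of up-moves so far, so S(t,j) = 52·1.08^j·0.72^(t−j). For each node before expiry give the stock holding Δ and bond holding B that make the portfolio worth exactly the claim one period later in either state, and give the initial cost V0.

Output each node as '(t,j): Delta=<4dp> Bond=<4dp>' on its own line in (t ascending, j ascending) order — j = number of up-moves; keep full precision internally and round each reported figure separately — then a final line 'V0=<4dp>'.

Under the risk-neutral measure, an up-move has probability p* = (R−d)/(u−d) = 0.9167 and values discount at R = 1.05.
Payoff layer (t=2): V(2,0)=10.4932, V(2,1)=0.0000, V(2,2)=0.0000
Node (1,0) S=37.4400: V=(p*·0.0000+(1−p*)·10.4932)/1.05=0.8328; Δ=(0.0000−10.4932)/(40.4352−26.9568)=-0.7785; B=V−Δ·S=29.9806
Node (1,1) S=56.1600: V=(p*·0.0000+(1−p*)·0.0000)/1.05=0.0000; Δ=(0.0000−0.0000)/(60.6528−40.4352)=0.0000; B=V−Δ·S=0.0000
Node (0,0) S=52.0000: V=(p*·0.0000+(1−p*)·0.8328)/1.05=0.0661; Δ=(0.0000−0.8328)/(56.1600−37.4400)=-0.0445; B=V−Δ·S=2.3794
Root portfolio cost Δ·52+B reproduces V0=0.0661.

(0,0): Delta=-0.0445 Bond=2.3794
(1,0): Delta=-0.7785 Bond=29.9806
(1,1): Delta=0.0000 Bond=0.0000
V0=0.0661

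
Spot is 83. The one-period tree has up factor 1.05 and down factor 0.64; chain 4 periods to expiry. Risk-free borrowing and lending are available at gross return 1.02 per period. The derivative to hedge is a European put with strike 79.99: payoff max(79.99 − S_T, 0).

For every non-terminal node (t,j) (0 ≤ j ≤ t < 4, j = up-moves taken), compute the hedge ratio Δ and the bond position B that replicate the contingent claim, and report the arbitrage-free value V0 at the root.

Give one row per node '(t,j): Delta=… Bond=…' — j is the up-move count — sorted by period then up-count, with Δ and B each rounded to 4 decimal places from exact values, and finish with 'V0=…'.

(0,0): Delta=-0.5393 Bond=49.9057
(1,0): Delta=-1.0000 Bond=75.3764
(1,1): Delta=-0.5171 Bond=48.9718
(2,0): Delta=-1.0000 Bond=76.8839
(2,1): Delta=-1.0000 Bond=76.8839
(2,2): Delta=-0.4939 Bond=47.8249
(3,0): Delta=-1.0000 Bond=78.4216
(3,1): Delta=-1.0000 Bond=78.4216
(3,2): Delta=-1.0000 Bond=78.4216
(3,3): Delta=-0.4695 Bond=46.4414
V0=5.1441

The replicating-portfolio and risk-neutral prices coincide; use p* = (1.02−0.64)/(1.05−0.64) = 0.9268 for the latter.
Terminal payoffs: V(4,0)=66.0649, V(4,1)=57.1442, V(4,2)=42.5085, V(4,3)=18.4970, V(4,4)=0.0000
Node (3,0) S=21.7580: V=(p*·57.1442+(1−p*)·66.0649)/1.02=56.6636; Δ=(57.1442−66.0649)/(22.8458−13.9251)=-1.0000; B=V−Δ·S=78.4216
Node (3,1) S=35.6966: V=(p*·42.5085+(1−p*)·57.1442)/1.02=42.7249; Δ=(42.5085−57.1442)/(37.4815−22.8458)=-1.0000; B=V−Δ·S=78.4216
Node (3,2) S=58.5648: V=(p*·18.4970+(1−p*)·42.5085)/1.02=19.8568; Δ=(18.4970−42.5085)/(61.4930−37.4815)=-1.0000; B=V−Δ·S=78.4216
Node (3,3) S=96.0829: V=(p*·0.0000+(1−p*)·18.4970)/1.02=1.3269; Δ=(0.0000−18.4970)/(100.8870−61.4930)=-0.4695; B=V−Δ·S=46.4414
Node (2,0) S=33.9968: V=(p*·42.7249+(1−p*)·56.6636)/1.02=42.8871; Δ=(42.7249−56.6636)/(35.6966−21.7580)=-1.0000; B=V−Δ·S=76.8839
Node (2,1) S=55.7760: V=(p*·19.8568+(1−p*)·42.7249)/1.02=21.1079; Δ=(19.8568−42.7249)/(58.5648−35.6966)=-1.0000; B=V−Δ·S=76.8839
Node (2,2) S=91.5075: V=(p*·1.3269+(1−p*)·19.8568)/1.02=2.6301; Δ=(1.3269−19.8568)/(96.0829−58.5648)=-0.4939; B=V−Δ·S=47.8249
Node (1,0) S=53.1200: V=(p*·21.1079+(1−p*)·42.8871)/1.02=22.2564; Δ=(21.1079−42.8871)/(55.7760−33.9968)=-1.0000; B=V−Δ·S=75.3764
Node (1,1) S=87.1500: V=(p*·2.6301+(1−p*)·21.1079)/1.02=3.9041; Δ=(2.6301−21.1079)/(91.5075−55.7760)=-0.5171; B=V−Δ·S=48.9718
Node (0,0) S=83.0000: V=(p*·3.9041+(1−p*)·22.2564)/1.02=5.1441; Δ=(3.9041−22.2564)/(87.1500−53.1200)=-0.5393; B=V−Δ·S=49.9057
Root portfolio cost Δ·83+B reproduces V0=5.1441.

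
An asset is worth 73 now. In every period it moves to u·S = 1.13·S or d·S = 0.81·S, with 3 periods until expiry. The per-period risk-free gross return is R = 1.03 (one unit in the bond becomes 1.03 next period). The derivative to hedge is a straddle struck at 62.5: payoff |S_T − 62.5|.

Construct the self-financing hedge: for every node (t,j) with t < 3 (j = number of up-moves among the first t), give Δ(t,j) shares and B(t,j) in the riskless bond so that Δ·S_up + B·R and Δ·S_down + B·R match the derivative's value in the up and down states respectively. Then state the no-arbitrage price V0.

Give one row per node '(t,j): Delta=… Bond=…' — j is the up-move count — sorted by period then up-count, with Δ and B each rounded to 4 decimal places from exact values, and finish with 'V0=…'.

(0,0): Delta=0.5887 Bond=-22.7574
(1,0): Delta=-0.0826 Bond=16.2533
(1,1): Delta=0.8074 Bond=-41.4825
(2,0): Delta=-1.0000 Bond=60.6796
(2,1): Delta=0.2163 Bond=-3.2312
(2,2): Delta=1.0000 Bond=-60.6796
V0=20.2163

Since d<R<u, set p* = (R−d)/(u−d) = 0.6875; price each node as the discounted p*-expectation of its children.
Terminal payoffs: V(3,0)=23.7048, V(3,1)=8.3783, V(3,2)=13.0031, V(3,3)=42.8315
(2,0): S=47.8953. Δ = (V_up−V_dn)/(S_up−S_dn) = (8.3783−23.7048)/(54.1217−38.7952) = -1.0000. V = [p*·8.3783 + (1−p*)·23.7048]/1.03 = 12.7843. B = V − Δ·S = 60.6796.
(2,1): S=66.8169. Δ = (V_up−V_dn)/(S_up−S_dn) = (13.0031−8.3783)/(75.5031−54.1217) = 0.2163. V = [p*·13.0031 + (1−p*)·8.3783]/1.03 = 11.2212. B = V − Δ·S = -3.2312.
(2,2): S=93.2137. Δ = (V_up−V_dn)/(S_up−S_dn) = (42.8315−13.0031)/(105.3315−75.5031) = 1.0000. V = [p*·42.8315 + (1−p*)·13.0031]/1.03 = 32.5341. B = V − Δ·S = -60.6796.
(1,0): S=59.1300. Δ = (V_up−V_dn)/(S_up−S_dn) = (11.2212−12.7843)/(66.8169−47.8953) = -0.0826. V = [p*·11.2212 + (1−p*)·12.7843]/1.03 = 11.3686. B = V − Δ·S = 16.2533.
(1,1): S=82.4900. Δ = (V_up−V_dn)/(S_up−S_dn) = (32.5341−11.2212)/(93.2137−66.8169) = 0.8074. V = [p*·32.5341 + (1−p*)·11.2212]/1.03 = 25.1202. B = V − Δ·S = -41.4825.
(0,0): S=73.0000. Δ = (V_up−V_dn)/(S_up−S_dn) = (25.1202−11.3686)/(82.4900−59.1300) = 0.5887. V = [p*·25.1202 + (1−p*)·11.3686]/1.03 = 20.2163. B = V − Δ·S = -22.7574.
The time-0 hedge costs 20.2163, which is the no-arbitrage price.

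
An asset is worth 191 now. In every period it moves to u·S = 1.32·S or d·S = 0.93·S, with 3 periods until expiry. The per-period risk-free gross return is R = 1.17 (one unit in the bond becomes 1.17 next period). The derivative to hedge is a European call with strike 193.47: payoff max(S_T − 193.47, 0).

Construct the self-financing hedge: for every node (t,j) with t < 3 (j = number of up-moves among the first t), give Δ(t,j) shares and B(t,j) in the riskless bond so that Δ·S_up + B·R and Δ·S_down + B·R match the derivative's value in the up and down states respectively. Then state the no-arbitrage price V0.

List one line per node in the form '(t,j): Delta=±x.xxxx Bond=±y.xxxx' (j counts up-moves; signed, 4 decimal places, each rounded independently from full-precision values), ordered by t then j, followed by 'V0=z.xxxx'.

The replicating-portfolio and risk-neutral prices coincide; use p* = (1.17−0.93)/(1.32−0.93) = 0.6154 for the latter.
Terminal values V(3,·): V(3,0)=0.0000, V(3,1)=24.5886, V(3,2)=116.0325, V(3,3)=245.8239
  t=2,j=0: stock 165.1959 → up 218.0586 (V=24.5886), down 153.6322 (V=0.0000). Price 12.9329; hedge Δ=0.3817, bond B=-50.1148.
  t=2,j=1: stock 234.4716 → up 309.5025 (V=116.0325), down 218.0586 (V=24.5886). Price 69.1126; hedge Δ=1.0000, bond B=-165.3590.
  t=2,j=2: stock 332.7984 → up 439.2939 (V=245.8239), down 309.5025 (V=116.0325). Price 167.4394; hedge Δ=1.0000, bond B=-165.3590.
  t=1,j=0: stock 177.6300 → up 234.4716 (V=69.1126), down 165.1959 (V=12.9329). Price 40.6026; hedge Δ=0.8110, bond B=-103.4481.
  t=1,j=1: stock 252.1200 → up 332.7984 (V=167.4394), down 234.4716 (V=69.1126). Price 110.7875; hedge Δ=1.0000, bond B=-141.3325.
  t=0,j=0: stock 191.0000 → up 252.1200 (V=110.7875), down 177.6300 (V=40.6026). Price 71.6182; hedge Δ=0.9422, bond B=-108.3432.
Root portfolio cost Δ·191+B reproduces V0=71.6182.

(0,0): Delta=0.9422 Bond=-108.3432
(1,0): Delta=0.8110 Bond=-103.4481
(1,1): Delta=1.0000 Bond=-141.3325
(2,0): Delta=0.3817 Bond=-50.1148
(2,1): Delta=1.0000 Bond=-165.3590
(2,2): Delta=1.0000 Bond=-165.3590
V0=71.6182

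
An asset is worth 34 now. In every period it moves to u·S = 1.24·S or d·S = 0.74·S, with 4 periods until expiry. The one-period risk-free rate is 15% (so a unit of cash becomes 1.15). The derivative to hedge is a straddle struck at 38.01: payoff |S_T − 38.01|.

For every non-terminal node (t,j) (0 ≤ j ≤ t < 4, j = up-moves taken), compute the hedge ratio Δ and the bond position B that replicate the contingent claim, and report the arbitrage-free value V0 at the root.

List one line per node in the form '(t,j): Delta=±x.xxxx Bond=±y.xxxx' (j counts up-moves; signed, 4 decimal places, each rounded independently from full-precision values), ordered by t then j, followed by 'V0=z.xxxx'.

(0,0): Delta=0.6622 Bond=-8.3535
(1,0): Delta=-0.1949 Bond=11.9571
(1,1): Delta=0.7745 Bond=-14.3400
(2,0): Delta=-1.0000 Bond=28.7410
(2,1): Delta=-0.0894 Bond=10.4601
(2,2): Delta=0.8876 Bond=-22.4071
(3,0): Delta=-1.0000 Bond=33.0522
(3,1): Delta=-1.0000 Bond=33.0522
(3,2): Delta=0.0299 Bond=7.4143
(3,3): Delta=1.0000 Bond=-33.0522
V0=14.1612

No-arbitrage ⇒ martingale measure with p* = (R−d)/(u−d) = 0.8200.
At expiry t=4: V(4,0)=27.8146, V(4,1)=20.9258, V(4,2)=9.3823, V(4,3)=9.9607, V(4,4)=42.3733
Node (3,0) S=13.7776: V=(p*·20.9258+(1−p*)·27.8146)/1.15=19.2746; Δ=(20.9258−27.8146)/(17.0842−10.1954)=-1.0000; B=V−Δ·S=33.0522
Node (3,1) S=23.0868: V=(p*·9.3823+(1−p*)·20.9258)/1.15=9.9654; Δ=(9.3823−20.9258)/(28.6277−17.0842)=-1.0000; B=V−Δ·S=33.0522
Node (3,2) S=38.6860: V=(p*·9.9607+(1−p*)·9.3823)/1.15=8.5709; Δ=(9.9607−9.3823)/(47.9707−28.6277)=0.0299; B=V−Δ·S=7.4143
Node (3,3) S=64.8252: V=(p*·42.3733+(1−p*)·9.9607)/1.15=31.7730; Δ=(42.3733−9.9607)/(80.3833−47.9707)=1.0000; B=V−Δ·S=-33.0522
Node (2,0) S=18.6184: V=(p*·9.9654+(1−p*)·19.2746)/1.15=10.1226; Δ=(9.9654−19.2746)/(23.0868−13.7776)=-1.0000; B=V−Δ·S=28.7410
Node (2,1) S=31.1984: V=(p*·8.5709+(1−p*)·9.9654)/1.15=7.6712; Δ=(8.5709−9.9654)/(38.6860−23.0868)=-0.0894; B=V−Δ·S=10.4601
Node (2,2) S=52.2784: V=(p*·31.7730+(1−p*)·8.5709)/1.15=23.9971; Δ=(31.7730−8.5709)/(64.8252−38.6860)=0.8876; B=V−Δ·S=-22.4071
Node (1,0) S=25.1600: V=(p*·7.6712+(1−p*)·10.1226)/1.15=7.0543; Δ=(7.6712−10.1226)/(31.1984−18.6184)=-0.1949; B=V−Δ·S=11.9571
Node (1,1) S=42.1600: V=(p*·23.9971+(1−p*)·7.6712)/1.15=18.3117; Δ=(23.9971−7.6712)/(52.2784−31.1984)=0.7745; B=V−Δ·S=-14.3400
Node (0,0) S=34.0000: V=(p*·18.3117+(1−p*)·7.0543)/1.15=14.1612; Δ=(18.3117−7.0543)/(42.1600−25.1600)=0.6622; B=V−Δ·S=-8.3535
The time-0 hedge costs 14.1612, which is the no-arbitrage price.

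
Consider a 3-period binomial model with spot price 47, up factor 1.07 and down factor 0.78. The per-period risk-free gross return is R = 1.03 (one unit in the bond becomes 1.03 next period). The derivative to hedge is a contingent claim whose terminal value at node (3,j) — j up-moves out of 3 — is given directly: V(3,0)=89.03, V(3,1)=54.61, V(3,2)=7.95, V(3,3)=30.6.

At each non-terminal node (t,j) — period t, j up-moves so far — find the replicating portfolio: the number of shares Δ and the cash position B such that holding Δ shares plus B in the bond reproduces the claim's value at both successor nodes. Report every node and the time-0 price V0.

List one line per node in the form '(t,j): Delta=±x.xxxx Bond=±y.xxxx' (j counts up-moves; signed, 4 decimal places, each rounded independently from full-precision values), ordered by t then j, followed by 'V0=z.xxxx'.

(0,0): Delta=0.3514 Bond=6.3341
(1,0): Delta=-4.1069 Bond=169.9651
(1,1): Delta=0.8714 Bond=-19.6265
(2,0): Delta=-4.1507 Bond=176.3184
(2,1): Delta=-4.1018 Bond=174.8634
(2,2): Delta=1.4515 Bond=-51.4279
V0=22.8506

Since d<R<u, set p* = (R−d)/(u−d) = 0.8621; price each node as the discounted p*-expectation of its children.
Terminal payoffs: V(3,0)=89.0300, V(3,1)=54.6100, V(3,2)=7.9500, V(3,3)=30.6000
Node (2,0) S=28.5948: V=(p*·54.6100+(1−p*)·89.0300)/1.03=57.6287; Δ=(54.6100−89.0300)/(30.5964−22.3039)=-4.1507; B=V−Δ·S=176.3184
Node (2,1) S=39.2262: V=(p*·7.9500+(1−p*)·54.6100)/1.03=13.9669; Δ=(7.9500−54.6100)/(41.9720−30.5964)=-4.1018; B=V−Δ·S=174.8634
Node (2,2) S=53.8103: V=(p*·30.6000+(1−p*)·7.9500)/1.03=26.6756; Δ=(30.6000−7.9500)/(57.5770−41.9720)=1.4515; B=V−Δ·S=-51.4279
Node (1,0) S=36.6600: V=(p*·13.9669+(1−p*)·57.6287)/1.03=19.4070; Δ=(13.9669−57.6287)/(39.2262−28.5948)=-4.1069; B=V−Δ·S=169.9651
Node (1,1) S=50.2900: V=(p*·26.6756+(1−p*)·13.9669)/1.03=24.1968; Δ=(26.6756−13.9669)/(53.8103−39.2262)=0.8714; B=V−Δ·S=-19.6265
Node (0,0) S=47.0000: V=(p*·24.1968+(1−p*)·19.4070)/1.03=22.8506; Δ=(24.1968−19.4070)/(50.2900−36.6600)=0.3514; B=V−Δ·S=6.3341
Each (Δ,B) replicates both successor values, so the strategy is self-financing and V0 is arbitrage-free.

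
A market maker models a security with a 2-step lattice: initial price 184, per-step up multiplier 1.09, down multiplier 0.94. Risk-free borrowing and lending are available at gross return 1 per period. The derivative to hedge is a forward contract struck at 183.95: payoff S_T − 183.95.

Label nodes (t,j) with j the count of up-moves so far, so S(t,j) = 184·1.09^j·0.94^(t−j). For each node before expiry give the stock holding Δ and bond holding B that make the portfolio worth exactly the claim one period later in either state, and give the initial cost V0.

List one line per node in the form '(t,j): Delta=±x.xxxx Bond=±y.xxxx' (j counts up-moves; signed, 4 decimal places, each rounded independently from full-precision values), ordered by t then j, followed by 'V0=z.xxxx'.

Under the risk-neutral measure, an up-move has probability p* = (R−d)/(u−d) = 0.4000 and values discount at R = 1.
At expiry t=2: V(2,0)=-21.3676, V(2,1)=4.5764, V(2,2)=34.6604
(1,0): S=172.9600. Δ = (V_up−V_dn)/(S_up−S_dn) = (4.5764−-21.3676)/(188.5264−162.5824) = 1.0000. V = [p*·4.5764 + (1−p*)·-21.3676]/1 = -10.9900. B = V − Δ·S = -183.9500.
(1,1): S=200.5600. Δ = (V_up−V_dn)/(S_up−S_dn) = (34.6604−4.5764)/(218.6104−188.5264) = 1.0000. V = [p*·34.6604 + (1−p*)·4.5764]/1 = 16.6100. B = V − Δ·S = -183.9500.
(0,0): S=184.0000. Δ = (V_up−V_dn)/(S_up−S_dn) = (16.6100−-10.9900)/(200.5600−172.9600) = 1.0000. V = [p*·16.6100 + (1−p*)·-10.9900]/1 = 0.0500. B = V − Δ·S = -183.9500.
Each (Δ,B) replicates both successor values, so the strategy is self-financing and V0 is arbitrage-free.

(0,0): Delta=1.0000 Bond=-183.9500
(1,0): Delta=1.0000 Bond=-183.9500
(1,1): Delta=1.0000 Bond=-183.9500
V0=0.0500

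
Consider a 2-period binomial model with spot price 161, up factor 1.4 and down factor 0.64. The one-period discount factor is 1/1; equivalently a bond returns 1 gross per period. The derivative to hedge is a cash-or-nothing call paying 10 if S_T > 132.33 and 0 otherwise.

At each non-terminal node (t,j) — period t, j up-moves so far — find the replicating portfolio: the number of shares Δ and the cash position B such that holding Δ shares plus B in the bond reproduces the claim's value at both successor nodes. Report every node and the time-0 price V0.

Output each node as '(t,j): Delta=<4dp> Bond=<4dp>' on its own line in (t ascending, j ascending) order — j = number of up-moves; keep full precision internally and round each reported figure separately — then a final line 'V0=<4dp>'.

(0,0): Delta=0.0430 Bond=0.3047
(1,0): Delta=0.1277 Bond=-8.4211
(1,1): Delta=0.0000 Bond=10.0000
V0=7.2299

The replicating-portfolio and risk-neutral prices coincide; use p* = (1−0.64)/(1.4−0.64) = 0.4737 for the latter.
Terminal payoffs: V(2,0)=0.0000, V(2,1)=10.0000, V(2,2)=10.0000
  t=1,j=0: stock 103.0400 → up 144.2560 (V=10.0000), down 65.9456 (V=0.0000). Price 4.7368; hedge Δ=0.1277, bond B=-8.4211.
  t=1,j=1: stock 225.4000 → up 315.5600 (V=10.0000), down 144.2560 (V=10.0000). Price 10.0000; hedge Δ=0.0000, bond B=10.0000.
  t=0,j=0: stock 161.0000 → up 225.4000 (V=10.0000), down 103.0400 (V=4.7368). Price 7.2299; hedge Δ=0.0430, bond B=0.3047.
Each (Δ,B) replicates both successor values, so the strategy is self-financing and V0 is arbitrage-free.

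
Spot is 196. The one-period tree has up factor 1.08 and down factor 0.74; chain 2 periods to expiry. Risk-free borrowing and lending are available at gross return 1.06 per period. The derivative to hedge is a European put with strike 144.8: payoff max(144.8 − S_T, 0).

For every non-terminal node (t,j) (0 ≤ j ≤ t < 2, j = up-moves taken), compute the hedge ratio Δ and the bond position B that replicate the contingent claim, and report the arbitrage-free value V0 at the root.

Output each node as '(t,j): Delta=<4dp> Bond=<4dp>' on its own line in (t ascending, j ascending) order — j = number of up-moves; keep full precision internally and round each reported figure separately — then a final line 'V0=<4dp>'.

(0,0): Delta=-0.0312 Bond=6.2312
(1,0): Delta=-0.7598 Bond=112.2864
(1,1): Delta=0.0000 Bond=0.0000
V0=0.1154

The replicating-portfolio and risk-neutral prices coincide; use p* = (1.06−0.74)/(1.08−0.74) = 0.9412 for the latter.
Terminal values V(2,·): V(2,0)=37.4704, V(2,1)=0.0000, V(2,2)=0.0000
Node (1,0) S=145.0400: V=(p*·0.0000+(1−p*)·37.4704)/1.06=2.0794; Δ=(0.0000−37.4704)/(156.6432−107.3296)=-0.7598; B=V−Δ·S=112.2864
Node (1,1) S=211.6800: V=(p*·0.0000+(1−p*)·0.0000)/1.06=0.0000; Δ=(0.0000−0.0000)/(228.6144−156.6432)=0.0000; B=V−Δ·S=0.0000
Node (0,0) S=196.0000: V=(p*·0.0000+(1−p*)·2.0794)/1.06=0.1154; Δ=(0.0000−2.0794)/(211.6800−145.0400)=-0.0312; B=V−Δ·S=6.2312
Self-financing check: at every node Δ·S+B equals the discounted successor values.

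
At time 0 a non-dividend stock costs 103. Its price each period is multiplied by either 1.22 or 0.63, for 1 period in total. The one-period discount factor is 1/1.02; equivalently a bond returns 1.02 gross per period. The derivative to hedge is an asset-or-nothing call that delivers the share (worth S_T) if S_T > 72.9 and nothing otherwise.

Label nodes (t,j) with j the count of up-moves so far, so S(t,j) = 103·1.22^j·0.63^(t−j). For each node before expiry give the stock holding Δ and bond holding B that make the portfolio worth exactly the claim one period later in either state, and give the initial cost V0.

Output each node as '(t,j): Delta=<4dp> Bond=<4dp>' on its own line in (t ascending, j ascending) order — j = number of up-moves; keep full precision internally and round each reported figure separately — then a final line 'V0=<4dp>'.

The replicating-portfolio and risk-neutral prices coincide; use p* = (1.02−0.63)/(1.22−0.63) = 0.6610 for the latter.
Terminal payoffs: V(1,0)=0.0000, V(1,1)=125.6600
(0,0): S=103.0000. Δ = (V_up−V_dn)/(S_up−S_dn) = (125.6600−0.0000)/(125.6600−64.8900) = 2.0678. V = [p*·125.6600 + (1−p*)·0.0000]/1.02 = 81.4347. B = V − Δ·S = -131.5484.
Root portfolio cost Δ·103+B reproduces V0=81.4347.

(0,0): Delta=2.0678 Bond=-131.5484
V0=81.4347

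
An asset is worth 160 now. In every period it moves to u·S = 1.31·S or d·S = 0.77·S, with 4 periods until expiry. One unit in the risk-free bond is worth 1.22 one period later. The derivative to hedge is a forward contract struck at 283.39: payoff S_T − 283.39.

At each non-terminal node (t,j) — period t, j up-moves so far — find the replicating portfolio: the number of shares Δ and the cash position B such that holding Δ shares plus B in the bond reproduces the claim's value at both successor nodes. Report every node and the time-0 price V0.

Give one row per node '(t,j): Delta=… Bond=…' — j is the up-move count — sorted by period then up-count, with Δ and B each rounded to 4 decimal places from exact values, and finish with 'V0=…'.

(0,0): Delta=1.0000 Bond=-127.9220
(1,0): Delta=1.0000 Bond=-156.0648
(1,1): Delta=1.0000 Bond=-156.0648
(2,0): Delta=1.0000 Bond=-190.3991
(2,1): Delta=1.0000 Bond=-190.3991
(2,2): Delta=1.0000 Bond=-190.3991
(3,0): Delta=1.0000 Bond=-232.2869
(3,1): Delta=1.0000 Bond=-232.2869
(3,2): Delta=1.0000 Bond=-232.2869
(3,3): Delta=1.0000 Bond=-232.2869
V0=32.0780

Since d<R<u, set p* = (R−d)/(u−d) = 0.8333; price each node as the discounted p*-expectation of its children.
At expiry t=4: V(4,0)=-227.1451, V(4,1)=-187.7007, V(4,2)=-120.5939, V(4,3)=-6.4252, V(4,4)=187.8099
  t=3,j=0: stock 73.0453 → up 95.6893 (V=-187.7007), down 56.2449 (V=-227.1451). Price -159.2416; hedge Δ=1.0000, bond B=-232.2869.
  t=3,j=1: stock 124.2718 → up 162.7961 (V=-120.5939), down 95.6893 (V=-187.7007). Price -108.0150; hedge Δ=1.0000, bond B=-232.2869.
  t=3,j=2: stock 211.4235 → up 276.9648 (V=-6.4252), down 162.7961 (V=-120.5939). Price -20.8634; hedge Δ=1.0000, bond B=-232.2869.
  t=3,j=3: stock 359.6946 → up 471.1999 (V=187.8099), down 276.9648 (V=-6.4252). Price 127.4077; hedge Δ=1.0000, bond B=-232.2869.
  t=2,j=0: stock 94.8640 → up 124.2718 (V=-108.0150), down 73.0453 (V=-159.2416). Price -95.5351; hedge Δ=1.0000, bond B=-190.3991.
  t=2,j=1: stock 161.3920 → up 211.4235 (V=-20.8634), down 124.2718 (V=-108.0150). Price -29.0071; hedge Δ=1.0000, bond B=-190.3991.
  t=2,j=2: stock 274.5760 → up 359.6946 (V=127.4077), down 211.4235 (V=-20.8634). Price 84.1769; hedge Δ=1.0000, bond B=-190.3991.
  t=1,j=0: stock 123.2000 → up 161.3920 (V=-29.0071), down 94.8640 (V=-95.5351). Price -32.8648; hedge Δ=1.0000, bond B=-156.0648.
  t=1,j=1: stock 209.6000 → up 274.5760 (V=84.1769), down 161.3920 (V=-29.0071). Price 53.5352; hedge Δ=1.0000, bond B=-156.0648.
  t=0,j=0: stock 160.0000 → up 209.6000 (V=53.5352), down 123.2000 (V=-32.8648). Price 32.0780; hedge Δ=1.0000, bond B=-127.9220.
Self-financing check: at every node Δ·S+B equals the discounted successor values.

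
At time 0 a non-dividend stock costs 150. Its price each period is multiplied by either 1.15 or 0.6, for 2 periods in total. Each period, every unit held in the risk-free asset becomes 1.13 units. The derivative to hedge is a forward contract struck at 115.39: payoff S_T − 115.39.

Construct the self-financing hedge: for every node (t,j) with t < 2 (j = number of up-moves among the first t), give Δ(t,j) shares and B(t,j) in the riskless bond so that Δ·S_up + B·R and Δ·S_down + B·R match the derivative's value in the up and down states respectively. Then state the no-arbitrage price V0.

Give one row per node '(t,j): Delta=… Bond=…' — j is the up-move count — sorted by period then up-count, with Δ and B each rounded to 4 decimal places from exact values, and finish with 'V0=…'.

(0,0): Delta=1.0000 Bond=-90.3673
(1,0): Delta=1.0000 Bond=-102.1150
(1,1): Delta=1.0000 Bond=-102.1150
V0=59.6327

Under the risk-neutral measure, an up-move has probability p* = (R−d)/(u−d) = 0.9636 and values discount at R = 1.13.
Terminal values V(2,·): V(2,0)=-61.3900, V(2,1)=-11.8900, V(2,2)=82.9850
Node (1,0) S=90.0000: V=(p*·-11.8900+(1−p*)·-61.3900)/1.13=-12.1150; Δ=(-11.8900−-61.3900)/(103.5000−54.0000)=1.0000; B=V−Δ·S=-102.1150
Node (1,1) S=172.5000: V=(p*·82.9850+(1−p*)·-11.8900)/1.13=70.3850; Δ=(82.9850−-11.8900)/(198.3750−103.5000)=1.0000; B=V−Δ·S=-102.1150
Node (0,0) S=150.0000: V=(p*·70.3850+(1−p*)·-12.1150)/1.13=59.6327; Δ=(70.3850−-12.1150)/(172.5000−90.0000)=1.0000; B=V−Δ·S=-90.3673
Check: Δ(0,0)·S0 + B(0,0) = 59.6327 = V0.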